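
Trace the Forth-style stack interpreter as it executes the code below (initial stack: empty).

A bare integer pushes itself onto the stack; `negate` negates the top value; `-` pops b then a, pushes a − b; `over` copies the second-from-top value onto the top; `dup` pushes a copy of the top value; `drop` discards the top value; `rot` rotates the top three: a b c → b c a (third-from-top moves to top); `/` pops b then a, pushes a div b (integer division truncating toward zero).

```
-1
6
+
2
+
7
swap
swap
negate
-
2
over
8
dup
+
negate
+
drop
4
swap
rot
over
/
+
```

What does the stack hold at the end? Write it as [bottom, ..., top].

-1     : [-1]
6      : [-1, 6]
+      : [5]
2      : [5, 2]
+      : [7]
7      : [7, 7]
swap   : [7, 7]
swap   : [7, 7]
negate : [7, -7]
-      : [14]
2      : [14, 2]
over   : [14, 2, 14]
8      : [14, 2, 14, 8]
dup    : [14, 2, 14, 8, 8]
+      : [14, 2, 14, 16]
negate : [14, 2, 14, -16]
+      : [14, 2, -2]
drop   : [14, 2]
4      : [14, 2, 4]
swap   : [14, 4, 2]
rot    : [4, 2, 14]
over   : [4, 2, 14, 2]
/      : [4, 2, 7]
+      : [4, 9]

[4, 9]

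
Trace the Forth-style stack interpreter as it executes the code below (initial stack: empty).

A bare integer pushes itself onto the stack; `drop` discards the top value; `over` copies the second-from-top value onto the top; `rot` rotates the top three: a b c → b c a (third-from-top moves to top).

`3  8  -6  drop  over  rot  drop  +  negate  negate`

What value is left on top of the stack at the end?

3      → [3]
8      → [3, 8]
-6     → [3, 8, -6]
drop   → [3, 8]
over   → [3, 8, 3]
rot    → [8, 3, 3]
drop   → [8, 3]
+      → [11]
negate → [-11]
negate → [11]

11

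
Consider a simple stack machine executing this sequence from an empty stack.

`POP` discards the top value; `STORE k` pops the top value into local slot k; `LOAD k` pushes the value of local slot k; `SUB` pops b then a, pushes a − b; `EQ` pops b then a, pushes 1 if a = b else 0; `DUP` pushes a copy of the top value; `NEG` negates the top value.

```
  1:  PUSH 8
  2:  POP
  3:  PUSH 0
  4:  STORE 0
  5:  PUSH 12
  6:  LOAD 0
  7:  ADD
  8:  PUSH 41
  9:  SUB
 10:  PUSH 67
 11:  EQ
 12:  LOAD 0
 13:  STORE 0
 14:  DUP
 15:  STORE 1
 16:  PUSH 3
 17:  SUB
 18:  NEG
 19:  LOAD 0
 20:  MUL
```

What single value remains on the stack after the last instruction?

0

PUSH 8  -> [8]
POP     -> []
PUSH 0  -> [0]
STORE 0 -> []
PUSH 12 -> [12]
LOAD 0  -> [12, 0]
ADD     -> [12]
PUSH 41 -> [12, 41]
SUB     -> [-29]
PUSH 67 -> [-29, 67]
EQ      -> [0]
LOAD 0  -> [0, 0]
STORE 0 -> [0]
DUP     -> [0, 0]
STORE 1 -> [0]
PUSH 3  -> [0, 3]
SUB     -> [-3]
NEG     -> [3]
LOAD 0  -> [3, 0]
MUL     -> [0]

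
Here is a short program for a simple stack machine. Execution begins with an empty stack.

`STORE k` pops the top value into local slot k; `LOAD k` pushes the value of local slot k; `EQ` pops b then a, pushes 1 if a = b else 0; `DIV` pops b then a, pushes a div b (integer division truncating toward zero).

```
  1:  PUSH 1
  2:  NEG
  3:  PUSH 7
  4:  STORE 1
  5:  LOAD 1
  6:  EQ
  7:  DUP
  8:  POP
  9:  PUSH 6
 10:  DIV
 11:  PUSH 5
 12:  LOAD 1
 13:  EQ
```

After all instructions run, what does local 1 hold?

7

PUSH 1  -> 1
NEG     -> -1
PUSH 7  -> -1 7
STORE 1 -> -1
LOAD 1  -> -1 7
EQ      -> 0
DUP     -> 0 0
POP     -> 0
PUSH 6  -> 0 6
DIV     -> 0
PUSH 5  -> 0 5
LOAD 1  -> 0 5 7
EQ      -> 0 0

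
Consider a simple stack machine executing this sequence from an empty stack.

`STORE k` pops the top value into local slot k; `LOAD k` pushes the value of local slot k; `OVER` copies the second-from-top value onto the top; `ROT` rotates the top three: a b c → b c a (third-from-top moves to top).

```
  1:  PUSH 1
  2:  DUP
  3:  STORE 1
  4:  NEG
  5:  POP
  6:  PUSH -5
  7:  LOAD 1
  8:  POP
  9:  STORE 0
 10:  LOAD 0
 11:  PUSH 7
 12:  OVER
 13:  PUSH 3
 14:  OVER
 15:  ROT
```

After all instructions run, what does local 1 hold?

PUSH 1   1
DUP      1 1
STORE 1  1
NEG      -1
POP      (empty)
PUSH -5  -5
LOAD 1   -5 1
POP      -5
STORE 0  (empty)
LOAD 0   -5
PUSH 7   -5 7
OVER     -5 7 -5
PUSH 3   -5 7 -5 3
OVER     -5 7 -5 3 -5
ROT      -5 7 3 -5 -5

1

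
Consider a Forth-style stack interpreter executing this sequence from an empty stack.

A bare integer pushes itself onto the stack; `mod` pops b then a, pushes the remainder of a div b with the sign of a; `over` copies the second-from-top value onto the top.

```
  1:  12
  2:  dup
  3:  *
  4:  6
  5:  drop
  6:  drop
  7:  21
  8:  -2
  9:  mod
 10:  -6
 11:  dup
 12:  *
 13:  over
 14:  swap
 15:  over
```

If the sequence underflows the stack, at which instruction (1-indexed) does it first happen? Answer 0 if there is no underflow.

0

12   → 12
dup  → 12 12
*    → 144
6    → 144 6
drop → 144
drop → (empty)
21   → 21
-2   → 21 -2
mod  → 1
-6   → 1 -6
dup  → 1 -6 -6
*    → 1 36
over → 1 36 1
swap → 1 1 36
over → 1 1 36 1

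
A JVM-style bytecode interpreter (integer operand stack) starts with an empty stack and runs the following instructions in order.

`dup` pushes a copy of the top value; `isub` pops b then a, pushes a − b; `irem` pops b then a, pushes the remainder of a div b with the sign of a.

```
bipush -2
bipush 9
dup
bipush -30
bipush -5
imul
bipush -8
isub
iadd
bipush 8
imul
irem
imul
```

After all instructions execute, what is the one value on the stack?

-18

bipush -2  -> -2
bipush 9   -> -2 9
dup        -> -2 9 9
bipush -30 -> -2 9 9 -30
bipush -5  -> -2 9 9 -30 -5
imul       -> -2 9 9 150
bipush -8  -> -2 9 9 150 -8
isub       -> -2 9 9 158
iadd       -> -2 9 167
bipush 8   -> -2 9 167 8
imul       -> -2 9 1336
irem       -> -2 9
imul       -> -18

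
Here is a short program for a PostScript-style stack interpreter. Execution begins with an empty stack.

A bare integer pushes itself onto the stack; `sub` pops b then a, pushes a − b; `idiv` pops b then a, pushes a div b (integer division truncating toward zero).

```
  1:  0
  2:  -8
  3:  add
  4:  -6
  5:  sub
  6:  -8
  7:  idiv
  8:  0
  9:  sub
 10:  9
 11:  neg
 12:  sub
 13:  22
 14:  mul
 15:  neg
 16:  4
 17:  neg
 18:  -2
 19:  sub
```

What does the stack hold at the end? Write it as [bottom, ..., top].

0     [0]
-8    [0, -8]
add   [-8]
-6    [-8, -6]
sub   [-2]
-8    [-2, -8]
idiv  [0]
0     [0, 0]
sub   [0]
9     [0, 9]
neg   [0, -9]
sub   [9]
22    [9, 22]
mul   [198]
neg   [-198]
4     [-198, 4]
neg   [-198, -4]
-2    [-198, -4, -2]
sub   [-198, -2]

[-198, -2]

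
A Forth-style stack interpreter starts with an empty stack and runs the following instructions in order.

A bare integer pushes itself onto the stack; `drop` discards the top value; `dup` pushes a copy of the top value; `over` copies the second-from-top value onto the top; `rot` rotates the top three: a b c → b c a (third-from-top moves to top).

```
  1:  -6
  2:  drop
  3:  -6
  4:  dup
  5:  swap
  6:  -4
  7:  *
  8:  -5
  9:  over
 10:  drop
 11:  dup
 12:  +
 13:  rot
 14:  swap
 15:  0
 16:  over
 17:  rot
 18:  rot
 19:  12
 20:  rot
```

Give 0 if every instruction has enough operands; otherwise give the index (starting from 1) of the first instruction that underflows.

-6   -> [-6]
drop -> []
-6   -> [-6]
dup  -> [-6, -6]
swap -> [-6, -6]
-4   -> [-6, -6, -4]
*    -> [-6, 24]
-5   -> [-6, 24, -5]
over -> [-6, 24, -5, 24]
drop -> [-6, 24, -5]
dup  -> [-6, 24, -5, -5]
+    -> [-6, 24, -10]
rot  -> [24, -10, -6]
swap -> [24, -6, -10]
0    -> [24, -6, -10, 0]
over -> [24, -6, -10, 0, -10]
rot  -> [24, -6, 0, -10, -10]
rot  -> [24, -6, -10, -10, 0]
12   -> [24, -6, -10, -10, 0, 12]
rot  -> [24, -6, -10, 0, 12, -10]

0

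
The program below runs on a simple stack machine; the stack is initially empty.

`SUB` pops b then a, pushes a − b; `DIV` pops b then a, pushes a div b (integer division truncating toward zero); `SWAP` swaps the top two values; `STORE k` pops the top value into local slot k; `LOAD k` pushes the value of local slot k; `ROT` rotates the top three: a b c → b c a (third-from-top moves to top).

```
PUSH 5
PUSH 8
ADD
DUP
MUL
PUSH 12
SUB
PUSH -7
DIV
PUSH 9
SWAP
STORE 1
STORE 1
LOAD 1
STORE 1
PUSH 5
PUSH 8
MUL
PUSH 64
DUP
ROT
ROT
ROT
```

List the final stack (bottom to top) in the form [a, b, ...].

PUSH 5  : 5
PUSH 8  : 5 8
ADD     : 13
DUP     : 13 13
MUL     : 169
PUSH 12 : 169 12
SUB     : 157
PUSH -7 : 157 -7
DIV     : -22
PUSH 9  : -22 9
SWAP    : 9 -22
STORE 1 : 9
STORE 1 : (empty)
LOAD 1  : 9
STORE 1 : (empty)
PUSH 5  : 5
PUSH 8  : 5 8
MUL     : 40
PUSH 64 : 40 64
DUP     : 40 64 64
ROT     : 64 64 40
ROT     : 64 40 64
ROT     : 40 64 64

[40, 64, 64]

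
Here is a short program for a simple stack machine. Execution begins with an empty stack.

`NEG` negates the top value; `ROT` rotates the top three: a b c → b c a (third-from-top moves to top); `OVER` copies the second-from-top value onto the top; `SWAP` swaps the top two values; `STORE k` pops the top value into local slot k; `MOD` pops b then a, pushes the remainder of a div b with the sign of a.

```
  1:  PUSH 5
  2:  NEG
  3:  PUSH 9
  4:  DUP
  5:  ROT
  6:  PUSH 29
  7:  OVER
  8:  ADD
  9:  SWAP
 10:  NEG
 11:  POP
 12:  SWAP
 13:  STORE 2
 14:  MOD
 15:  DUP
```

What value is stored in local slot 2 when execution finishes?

PUSH 5  : 5
NEG     : -5
PUSH 9  : -5 9
DUP     : -5 9 9
ROT     : 9 9 -5
PUSH 29 : 9 9 -5 29
OVER    : 9 9 -5 29 -5
ADD     : 9 9 -5 24
SWAP    : 9 9 24 -5
NEG     : 9 9 24 5
POP     : 9 9 24
SWAP    : 9 24 9
STORE 2 : 9 24
MOD     : 9
DUP     : 9 9

9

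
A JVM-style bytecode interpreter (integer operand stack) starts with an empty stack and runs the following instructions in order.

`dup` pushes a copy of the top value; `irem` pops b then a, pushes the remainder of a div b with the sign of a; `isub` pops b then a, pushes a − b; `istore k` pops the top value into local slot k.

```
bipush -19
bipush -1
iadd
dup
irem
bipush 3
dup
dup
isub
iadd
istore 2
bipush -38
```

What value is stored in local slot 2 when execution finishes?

bipush -19  [-19]
bipush -1   [-19, -1]
iadd        [-20]
dup         [-20, -20]
irem        [0]
bipush 3    [0, 3]
dup         [0, 3, 3]
dup         [0, 3, 3, 3]
isub        [0, 3, 0]
iadd        [0, 3]
istore 2    [0]
bipush -38  [0, -38]

3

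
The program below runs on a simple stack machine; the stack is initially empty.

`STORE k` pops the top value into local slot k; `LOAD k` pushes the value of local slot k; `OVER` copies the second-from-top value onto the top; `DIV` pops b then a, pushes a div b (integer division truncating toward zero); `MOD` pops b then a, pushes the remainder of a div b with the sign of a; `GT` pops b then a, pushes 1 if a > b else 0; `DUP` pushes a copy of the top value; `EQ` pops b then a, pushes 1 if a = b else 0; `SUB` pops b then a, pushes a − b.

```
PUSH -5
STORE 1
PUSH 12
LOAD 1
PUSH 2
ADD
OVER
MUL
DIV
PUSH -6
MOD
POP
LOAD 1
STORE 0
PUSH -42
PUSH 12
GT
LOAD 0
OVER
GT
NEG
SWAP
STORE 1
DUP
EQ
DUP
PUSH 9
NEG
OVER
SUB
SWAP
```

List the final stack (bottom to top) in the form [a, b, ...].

PUSH -5  → -5
STORE 1  → (empty)
PUSH 12  → 12
LOAD 1   → 12 -5
PUSH 2   → 12 -5 2
ADD      → 12 -3
OVER     → 12 -3 12
MUL      → 12 -36
DIV      → 0
PUSH -6  → 0 -6
MOD      → 0
POP      → (empty)
LOAD 1   → -5
STORE 0  → (empty)
PUSH -42 → -42
PUSH 12  → -42 12
GT       → 0
LOAD 0   → 0 -5
OVER     → 0 -5 0
GT       → 0 0
NEG      → 0 0
SWAP     → 0 0
STORE 1  → 0
DUP      → 0 0
EQ       → 1
DUP      → 1 1
PUSH 9   → 1 1 9
NEG      → 1 1 -9
OVER     → 1 1 -9 1
SUB      → 1 1 -10
SWAP     → 1 -10 1

[1, -10, 1]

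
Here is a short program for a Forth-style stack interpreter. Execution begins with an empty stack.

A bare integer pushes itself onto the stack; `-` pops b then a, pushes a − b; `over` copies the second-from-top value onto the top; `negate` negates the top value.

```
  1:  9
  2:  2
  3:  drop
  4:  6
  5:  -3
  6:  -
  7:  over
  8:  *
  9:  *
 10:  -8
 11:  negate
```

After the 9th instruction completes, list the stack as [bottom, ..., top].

9    → 9
2    → 9 2
drop → 9
6    → 9 6
-3   → 9 6 -3
-    → 9 9
over → 9 9 9
*    → 9 81
*    → 729

[729]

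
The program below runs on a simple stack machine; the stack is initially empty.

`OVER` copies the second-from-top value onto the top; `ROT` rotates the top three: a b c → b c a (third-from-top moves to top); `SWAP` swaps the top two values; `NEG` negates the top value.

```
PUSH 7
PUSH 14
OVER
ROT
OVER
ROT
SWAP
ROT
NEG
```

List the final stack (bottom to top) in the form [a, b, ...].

[14, 7, 7, -7]

PUSH 7  → [7]
PUSH 14 → [7, 14]
OVER    → [7, 14, 7]
ROT     → [14, 7, 7]
OVER    → [14, 7, 7, 7]
ROT     → [14, 7, 7, 7]
SWAP    → [14, 7, 7, 7]
ROT     → [14, 7, 7, 7]
NEG     → [14, 7, 7, -7]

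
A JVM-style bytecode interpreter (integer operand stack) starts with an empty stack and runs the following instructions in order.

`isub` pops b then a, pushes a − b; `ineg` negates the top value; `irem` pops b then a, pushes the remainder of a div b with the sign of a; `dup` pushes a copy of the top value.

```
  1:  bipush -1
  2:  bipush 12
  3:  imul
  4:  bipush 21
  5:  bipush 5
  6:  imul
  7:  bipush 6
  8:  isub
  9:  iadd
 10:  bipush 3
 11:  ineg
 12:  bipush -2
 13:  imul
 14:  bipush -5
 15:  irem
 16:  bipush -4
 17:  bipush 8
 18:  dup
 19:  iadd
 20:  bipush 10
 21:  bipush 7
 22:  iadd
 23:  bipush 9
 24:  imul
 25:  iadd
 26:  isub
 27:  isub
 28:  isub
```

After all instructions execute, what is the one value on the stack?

bipush -1 -> -1
bipush 12 -> -1 12
imul      -> -12
bipush 21 -> -12 21
bipush 5  -> -12 21 5
imul      -> -12 105
bipush 6  -> -12 105 6
isub      -> -12 99
iadd      -> 87
bipush 3  -> 87 3
ineg      -> 87 -3
bipush -2 -> 87 -3 -2
imul      -> 87 6
bipush -5 -> 87 6 -5
irem      -> 87 1
bipush -4 -> 87 1 -4
bipush 8  -> 87 1 -4 8
dup       -> 87 1 -4 8 8
iadd      -> 87 1 -4 16
bipush 10 -> 87 1 -4 16 10
bipush 7  -> 87 1 -4 16 10 7
iadd      -> 87 1 -4 16 17
bipush 9  -> 87 1 -4 16 17 9
imul      -> 87 1 -4 16 153
iadd      -> 87 1 -4 169
isub      -> 87 1 -173
isub      -> 87 174
isub      -> -87

-87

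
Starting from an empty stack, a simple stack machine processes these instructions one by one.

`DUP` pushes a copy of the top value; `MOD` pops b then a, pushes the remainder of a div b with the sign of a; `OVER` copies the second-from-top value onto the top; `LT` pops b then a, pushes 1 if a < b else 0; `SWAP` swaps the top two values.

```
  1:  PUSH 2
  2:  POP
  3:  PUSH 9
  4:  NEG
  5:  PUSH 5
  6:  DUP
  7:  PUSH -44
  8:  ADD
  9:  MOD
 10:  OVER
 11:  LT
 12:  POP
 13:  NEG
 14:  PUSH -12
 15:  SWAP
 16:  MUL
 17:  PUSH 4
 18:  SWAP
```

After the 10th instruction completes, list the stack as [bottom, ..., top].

[-9, 5, -9]

PUSH 2    2
POP       (empty)
PUSH 9    9
NEG       -9
PUSH 5    -9 5
DUP       -9 5 5
PUSH -44  -9 5 5 -44
ADD       -9 5 -39
MOD       -9 5
OVER      -9 5 -9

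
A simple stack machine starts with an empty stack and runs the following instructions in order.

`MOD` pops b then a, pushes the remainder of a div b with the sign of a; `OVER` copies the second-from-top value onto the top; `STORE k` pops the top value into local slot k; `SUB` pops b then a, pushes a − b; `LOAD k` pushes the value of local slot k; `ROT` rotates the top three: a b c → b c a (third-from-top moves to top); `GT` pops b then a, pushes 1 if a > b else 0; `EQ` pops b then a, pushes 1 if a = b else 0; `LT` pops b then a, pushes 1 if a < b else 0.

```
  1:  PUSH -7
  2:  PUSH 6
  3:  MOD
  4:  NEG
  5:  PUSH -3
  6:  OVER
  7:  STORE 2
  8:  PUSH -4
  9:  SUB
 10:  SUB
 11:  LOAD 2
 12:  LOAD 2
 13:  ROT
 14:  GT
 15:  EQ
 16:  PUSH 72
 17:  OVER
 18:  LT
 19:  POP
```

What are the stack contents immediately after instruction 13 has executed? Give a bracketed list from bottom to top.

PUSH -7 : [-7]
PUSH 6  : [-7, 6]
MOD     : [-1]
NEG     : [1]
PUSH -3 : [1, -3]
OVER    : [1, -3, 1]
STORE 2 : [1, -3]
PUSH -4 : [1, -3, -4]
SUB     : [1, 1]
SUB     : [0]
LOAD 2  : [0, 1]
LOAD 2  : [0, 1, 1]
ROT     : [1, 1, 0]

[1, 1, 0]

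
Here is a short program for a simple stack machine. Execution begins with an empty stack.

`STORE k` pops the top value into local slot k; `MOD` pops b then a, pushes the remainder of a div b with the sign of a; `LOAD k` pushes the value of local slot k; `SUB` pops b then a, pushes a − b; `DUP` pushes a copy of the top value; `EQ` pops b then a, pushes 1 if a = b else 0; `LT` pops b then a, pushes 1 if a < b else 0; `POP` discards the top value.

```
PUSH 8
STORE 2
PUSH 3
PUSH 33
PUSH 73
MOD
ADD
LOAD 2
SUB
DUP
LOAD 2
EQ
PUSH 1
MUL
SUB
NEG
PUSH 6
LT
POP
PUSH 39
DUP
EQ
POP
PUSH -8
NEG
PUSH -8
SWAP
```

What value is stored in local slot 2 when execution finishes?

8

PUSH 8  → 8
STORE 2 → (empty)
PUSH 3  → 3
PUSH 33 → 3 33
PUSH 73 → 3 33 73
MOD     → 3 33
ADD     → 36
LOAD 2  → 36 8
SUB     → 28
DUP     → 28 28
LOAD 2  → 28 28 8
EQ      → 28 0
PUSH 1  → 28 0 1
MUL     → 28 0
SUB     → 28
NEG     → -28
PUSH 6  → -28 6
LT      → 1
POP     → (empty)
PUSH 39 → 39
DUP     → 39 39
EQ      → 1
POP     → (empty)
PUSH -8 → -8
NEG     → 8
PUSH -8 → 8 -8
SWAP    → -8 8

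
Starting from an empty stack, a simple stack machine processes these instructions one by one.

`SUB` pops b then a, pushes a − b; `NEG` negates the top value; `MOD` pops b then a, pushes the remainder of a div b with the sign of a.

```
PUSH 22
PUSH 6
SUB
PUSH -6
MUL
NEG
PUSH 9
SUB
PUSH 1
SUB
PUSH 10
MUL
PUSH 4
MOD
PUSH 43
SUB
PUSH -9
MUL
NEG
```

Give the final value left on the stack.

PUSH 22 → 22
PUSH 6  → 22 6
SUB     → 16
PUSH -6 → 16 -6
MUL     → -96
NEG     → 96
PUSH 9  → 96 9
SUB     → 87
PUSH 1  → 87 1
SUB     → 86
PUSH 10 → 86 10
MUL     → 860
PUSH 4  → 860 4
MOD     → 0
PUSH 43 → 0 43
SUB     → -43
PUSH -9 → -43 -9
MUL     → 387
NEG     → -387

-387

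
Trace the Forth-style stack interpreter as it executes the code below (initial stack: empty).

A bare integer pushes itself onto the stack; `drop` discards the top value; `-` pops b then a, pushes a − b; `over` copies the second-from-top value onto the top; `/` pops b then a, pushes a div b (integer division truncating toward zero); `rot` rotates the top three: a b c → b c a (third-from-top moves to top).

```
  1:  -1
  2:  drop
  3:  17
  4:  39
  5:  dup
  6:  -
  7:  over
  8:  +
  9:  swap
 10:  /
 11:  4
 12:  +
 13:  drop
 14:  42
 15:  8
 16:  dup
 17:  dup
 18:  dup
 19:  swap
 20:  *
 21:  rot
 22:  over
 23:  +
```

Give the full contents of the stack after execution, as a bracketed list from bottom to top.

[42, 8, 64, 72]

-1   → -1
drop → (empty)
17   → 17
39   → 17 39
dup  → 17 39 39
-    → 17 0
over → 17 0 17
+    → 17 17
swap → 17 17
/    → 1
4    → 1 4
+    → 5
drop → (empty)
42   → 42
8    → 42 8
dup  → 42 8 8
dup  → 42 8 8 8
dup  → 42 8 8 8 8
swap → 42 8 8 8 8
*    → 42 8 8 64
rot  → 42 8 64 8
over → 42 8 64 8 64
+    → 42 8 64 72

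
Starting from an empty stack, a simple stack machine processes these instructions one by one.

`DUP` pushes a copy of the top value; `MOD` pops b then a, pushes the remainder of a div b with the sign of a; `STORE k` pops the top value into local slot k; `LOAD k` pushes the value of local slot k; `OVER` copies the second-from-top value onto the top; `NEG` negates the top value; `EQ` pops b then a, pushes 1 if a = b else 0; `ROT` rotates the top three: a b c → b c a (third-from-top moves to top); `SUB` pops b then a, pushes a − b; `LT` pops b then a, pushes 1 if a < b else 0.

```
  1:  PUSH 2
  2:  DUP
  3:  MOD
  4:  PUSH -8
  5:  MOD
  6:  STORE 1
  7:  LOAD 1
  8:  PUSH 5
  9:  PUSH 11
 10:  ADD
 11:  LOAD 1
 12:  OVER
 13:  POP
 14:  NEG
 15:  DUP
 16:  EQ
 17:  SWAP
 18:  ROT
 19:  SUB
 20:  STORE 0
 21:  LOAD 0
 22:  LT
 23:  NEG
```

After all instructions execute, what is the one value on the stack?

-1

PUSH 2  -> 2
DUP     -> 2 2
MOD     -> 0
PUSH -8 -> 0 -8
MOD     -> 0
STORE 1 -> (empty)
LOAD 1  -> 0
PUSH 5  -> 0 5
PUSH 11 -> 0 5 11
ADD     -> 0 16
LOAD 1  -> 0 16 0
OVER    -> 0 16 0 16
POP     -> 0 16 0
NEG     -> 0 16 0
DUP     -> 0 16 0 0
EQ      -> 0 16 1
SWAP    -> 0 1 16
ROT     -> 1 16 0
SUB     -> 1 16
STORE 0 -> 1
LOAD 0  -> 1 16
LT      -> 1
NEG     -> -1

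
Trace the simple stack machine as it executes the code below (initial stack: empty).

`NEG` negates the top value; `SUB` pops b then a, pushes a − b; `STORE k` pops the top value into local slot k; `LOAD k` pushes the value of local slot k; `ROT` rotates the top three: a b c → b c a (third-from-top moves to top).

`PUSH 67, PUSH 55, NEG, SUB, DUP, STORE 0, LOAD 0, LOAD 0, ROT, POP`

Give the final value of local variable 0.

122

PUSH 67 : 67
PUSH 55 : 67 55
NEG     : 67 -55
SUB     : 122
DUP     : 122 122
STORE 0 : 122
LOAD 0  : 122 122
LOAD 0  : 122 122 122
ROT     : 122 122 122
POP     : 122 122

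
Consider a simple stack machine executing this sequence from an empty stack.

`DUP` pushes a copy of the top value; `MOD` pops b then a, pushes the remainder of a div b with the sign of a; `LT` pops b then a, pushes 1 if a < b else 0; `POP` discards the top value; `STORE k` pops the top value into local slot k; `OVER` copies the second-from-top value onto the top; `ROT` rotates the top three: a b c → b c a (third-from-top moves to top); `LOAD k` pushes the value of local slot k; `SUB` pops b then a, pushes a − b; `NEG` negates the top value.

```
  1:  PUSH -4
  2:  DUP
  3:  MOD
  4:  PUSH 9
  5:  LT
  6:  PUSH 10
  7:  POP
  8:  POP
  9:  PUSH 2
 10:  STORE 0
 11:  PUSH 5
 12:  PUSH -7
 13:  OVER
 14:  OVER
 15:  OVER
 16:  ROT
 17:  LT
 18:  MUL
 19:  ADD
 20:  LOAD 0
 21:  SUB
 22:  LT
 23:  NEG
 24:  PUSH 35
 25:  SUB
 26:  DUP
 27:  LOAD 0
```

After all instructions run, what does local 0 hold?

PUSH -4 : [-4]
DUP     : [-4, -4]
MOD     : [0]
PUSH 9  : [0, 9]
LT      : [1]
PUSH 10 : [1, 10]
POP     : [1]
POP     : []
PUSH 2  : [2]
STORE 0 : []
PUSH 5  : [5]
PUSH -7 : [5, -7]
OVER    : [5, -7, 5]
OVER    : [5, -7, 5, -7]
OVER    : [5, -7, 5, -7, 5]
ROT     : [5, -7, -7, 5, 5]
LT      : [5, -7, -7, 0]
MUL     : [5, -7, 0]
ADD     : [5, -7]
LOAD 0  : [5, -7, 2]
SUB     : [5, -9]
LT      : [0]
NEG     : [0]
PUSH 35 : [0, 35]
SUB     : [-35]
DUP     : [-35, -35]
LOAD 0  : [-35, -35, 2]

2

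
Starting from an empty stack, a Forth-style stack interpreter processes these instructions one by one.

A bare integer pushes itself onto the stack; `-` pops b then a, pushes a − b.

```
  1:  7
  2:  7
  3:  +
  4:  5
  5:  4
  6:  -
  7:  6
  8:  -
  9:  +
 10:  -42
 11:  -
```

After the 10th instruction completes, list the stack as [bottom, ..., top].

[9, -42]

7   : 7
7   : 7 7
+   : 14
5   : 14 5
4   : 14 5 4
-   : 14 1
6   : 14 1 6
-   : 14 -5
+   : 9
-42 : 9 -42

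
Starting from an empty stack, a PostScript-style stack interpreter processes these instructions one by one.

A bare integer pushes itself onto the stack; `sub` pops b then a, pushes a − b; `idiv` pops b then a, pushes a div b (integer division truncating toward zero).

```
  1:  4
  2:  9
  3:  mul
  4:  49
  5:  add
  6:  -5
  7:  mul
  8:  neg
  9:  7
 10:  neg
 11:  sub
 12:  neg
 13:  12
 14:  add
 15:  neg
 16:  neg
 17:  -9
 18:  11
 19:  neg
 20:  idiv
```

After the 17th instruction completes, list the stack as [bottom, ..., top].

4   → [4]
9   → [4, 9]
mul → [36]
49  → [36, 49]
add → [85]
-5  → [85, -5]
mul → [-425]
neg → [425]
7   → [425, 7]
neg → [425, -7]
sub → [432]
neg → [-432]
12  → [-432, 12]
add → [-420]
neg → [420]
neg → [-420]
-9  → [-420, -9]

[-420, -9]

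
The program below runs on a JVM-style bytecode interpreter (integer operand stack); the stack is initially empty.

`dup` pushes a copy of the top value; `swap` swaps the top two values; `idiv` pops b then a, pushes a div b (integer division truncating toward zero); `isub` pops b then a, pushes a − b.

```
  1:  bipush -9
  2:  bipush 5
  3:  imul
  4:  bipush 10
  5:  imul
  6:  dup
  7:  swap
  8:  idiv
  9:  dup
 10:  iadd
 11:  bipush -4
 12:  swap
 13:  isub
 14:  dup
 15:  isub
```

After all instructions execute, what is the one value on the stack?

0

bipush -9 : [-9]
bipush 5  : [-9, 5]
imul      : [-45]
bipush 10 : [-45, 10]
imul      : [-450]
dup       : [-450, -450]
swap      : [-450, -450]
idiv      : [1]
dup       : [1, 1]
iadd      : [2]
bipush -4 : [2, -4]
swap      : [-4, 2]
isub      : [-6]
dup       : [-6, -6]
isub      : [0]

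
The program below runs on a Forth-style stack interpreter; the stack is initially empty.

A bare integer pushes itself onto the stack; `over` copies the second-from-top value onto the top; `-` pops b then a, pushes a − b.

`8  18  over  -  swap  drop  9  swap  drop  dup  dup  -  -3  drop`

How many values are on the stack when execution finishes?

2

8    -> [8]
18   -> [8, 18]
over -> [8, 18, 8]
-    -> [8, 10]
swap -> [10, 8]
drop -> [10]
9    -> [10, 9]
swap -> [9, 10]
drop -> [9]
dup  -> [9, 9]
dup  -> [9, 9, 9]
-    -> [9, 0]
-3   -> [9, 0, -3]
drop -> [9, 0]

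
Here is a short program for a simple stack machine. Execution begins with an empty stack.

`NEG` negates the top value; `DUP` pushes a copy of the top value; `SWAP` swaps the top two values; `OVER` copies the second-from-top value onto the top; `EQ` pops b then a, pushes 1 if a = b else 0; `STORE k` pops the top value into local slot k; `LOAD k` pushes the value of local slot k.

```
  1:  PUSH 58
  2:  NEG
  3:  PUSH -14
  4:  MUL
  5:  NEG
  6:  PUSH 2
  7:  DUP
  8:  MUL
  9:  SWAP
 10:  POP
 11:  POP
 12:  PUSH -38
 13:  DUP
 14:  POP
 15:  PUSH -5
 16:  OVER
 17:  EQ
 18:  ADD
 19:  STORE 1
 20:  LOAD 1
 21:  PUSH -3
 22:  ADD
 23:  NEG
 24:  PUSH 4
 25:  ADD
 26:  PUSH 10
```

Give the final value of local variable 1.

-38

PUSH 58   58
NEG       -58
PUSH -14  -58 -14
MUL       812
NEG       -812
PUSH 2    -812 2
DUP       -812 2 2
MUL       -812 4
SWAP      4 -812
POP       4
POP       (empty)
PUSH -38  -38
DUP       -38 -38
POP       -38
PUSH -5   -38 -5
OVER      -38 -5 -38
EQ        -38 0
ADD       -38
STORE 1   (empty)
LOAD 1    -38
PUSH -3   -38 -3
ADD       -41
NEG       41
PUSH 4    41 4
ADD       45
PUSH 10   45 10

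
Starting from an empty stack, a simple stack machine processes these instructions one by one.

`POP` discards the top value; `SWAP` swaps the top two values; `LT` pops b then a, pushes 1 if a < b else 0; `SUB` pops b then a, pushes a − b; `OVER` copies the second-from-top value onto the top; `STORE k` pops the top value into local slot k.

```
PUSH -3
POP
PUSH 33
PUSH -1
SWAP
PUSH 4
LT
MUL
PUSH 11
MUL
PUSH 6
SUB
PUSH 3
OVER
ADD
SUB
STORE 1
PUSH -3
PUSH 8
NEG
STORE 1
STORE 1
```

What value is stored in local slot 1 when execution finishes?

PUSH -3  -3
POP      (empty)
PUSH 33  33
PUSH -1  33 -1
SWAP     -1 33
PUSH 4   -1 33 4
LT       -1 0
MUL      0
PUSH 11  0 11
MUL      0
PUSH 6   0 6
SUB      -6
PUSH 3   -6 3
OVER     -6 3 -6
ADD      -6 -3
SUB      -3
STORE 1  (empty)
PUSH -3  -3
PUSH 8   -3 8
NEG      -3 -8
STORE 1  -3
STORE 1  (empty)

-3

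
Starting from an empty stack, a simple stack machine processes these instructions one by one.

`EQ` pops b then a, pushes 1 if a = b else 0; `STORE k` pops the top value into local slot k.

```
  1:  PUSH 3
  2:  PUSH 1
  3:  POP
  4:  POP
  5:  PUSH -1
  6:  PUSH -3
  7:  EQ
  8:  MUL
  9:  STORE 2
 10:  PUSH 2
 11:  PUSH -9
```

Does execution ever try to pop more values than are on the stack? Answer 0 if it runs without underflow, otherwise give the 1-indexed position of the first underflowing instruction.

8

PUSH 3  -> 3
PUSH 1  -> 3 1
POP     -> 3
POP     -> (empty)
PUSH -1 -> -1
PUSH -3 -> -1 -3
EQ      -> 0
MUL  — needs 2 operands, stack has 1 → underflow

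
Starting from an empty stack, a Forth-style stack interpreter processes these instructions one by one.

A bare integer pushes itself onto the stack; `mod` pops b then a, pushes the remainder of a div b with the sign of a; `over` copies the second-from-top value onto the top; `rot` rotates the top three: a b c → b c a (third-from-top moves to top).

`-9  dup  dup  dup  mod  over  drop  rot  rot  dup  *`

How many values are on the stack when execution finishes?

-9   : -9
dup  : -9 -9
dup  : -9 -9 -9
dup  : -9 -9 -9 -9
mod  : -9 -9 0
over : -9 -9 0 -9
drop : -9 -9 0
rot  : -9 0 -9
rot  : 0 -9 -9
dup  : 0 -9 -9 -9
*    : 0 -9 81

3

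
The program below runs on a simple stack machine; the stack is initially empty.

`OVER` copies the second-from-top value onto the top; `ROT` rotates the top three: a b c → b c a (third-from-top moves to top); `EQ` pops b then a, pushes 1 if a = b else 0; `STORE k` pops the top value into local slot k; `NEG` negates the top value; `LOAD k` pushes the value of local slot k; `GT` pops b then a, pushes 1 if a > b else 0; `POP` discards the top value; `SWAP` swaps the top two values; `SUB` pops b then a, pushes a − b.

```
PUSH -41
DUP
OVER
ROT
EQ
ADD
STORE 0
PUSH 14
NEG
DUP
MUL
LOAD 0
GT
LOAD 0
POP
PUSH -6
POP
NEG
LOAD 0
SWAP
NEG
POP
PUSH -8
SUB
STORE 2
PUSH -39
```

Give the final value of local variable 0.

PUSH -41 -> -41
DUP      -> -41 -41
OVER     -> -41 -41 -41
ROT      -> -41 -41 -41
EQ       -> -41 1
ADD      -> -40
STORE 0  -> (empty)
PUSH 14  -> 14
NEG      -> -14
DUP      -> -14 -14
MUL      -> 196
LOAD 0   -> 196 -40
GT       -> 1
LOAD 0   -> 1 -40
POP      -> 1
PUSH -6  -> 1 -6
POP      -> 1
NEG      -> -1
LOAD 0   -> -1 -40
SWAP     -> -40 -1
NEG      -> -40 1
POP      -> -40
PUSH -8  -> -40 -8
SUB      -> -32
STORE 2  -> (empty)
PUSH -39 -> -39

-40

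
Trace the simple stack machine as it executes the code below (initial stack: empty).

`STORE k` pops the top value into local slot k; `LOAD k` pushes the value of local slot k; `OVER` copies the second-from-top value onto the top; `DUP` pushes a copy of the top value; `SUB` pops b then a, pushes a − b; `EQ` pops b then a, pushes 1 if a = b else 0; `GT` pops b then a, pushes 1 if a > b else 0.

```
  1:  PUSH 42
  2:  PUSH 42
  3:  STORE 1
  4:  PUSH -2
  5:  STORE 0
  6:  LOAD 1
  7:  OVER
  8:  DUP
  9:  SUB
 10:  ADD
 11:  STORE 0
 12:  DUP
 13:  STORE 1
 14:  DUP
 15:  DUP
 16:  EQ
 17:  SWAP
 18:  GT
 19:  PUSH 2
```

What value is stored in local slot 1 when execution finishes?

42

PUSH 42 : [42]
PUSH 42 : [42, 42]
STORE 1 : [42]
PUSH -2 : [42, -2]
STORE 0 : [42]
LOAD 1  : [42, 42]
OVER    : [42, 42, 42]
DUP     : [42, 42, 42, 42]
SUB     : [42, 42, 0]
ADD     : [42, 42]
STORE 0 : [42]
DUP     : [42, 42]
STORE 1 : [42]
DUP     : [42, 42]
DUP     : [42, 42, 42]
EQ      : [42, 1]
SWAP    : [1, 42]
GT      : [0]
PUSH 2  : [0, 2]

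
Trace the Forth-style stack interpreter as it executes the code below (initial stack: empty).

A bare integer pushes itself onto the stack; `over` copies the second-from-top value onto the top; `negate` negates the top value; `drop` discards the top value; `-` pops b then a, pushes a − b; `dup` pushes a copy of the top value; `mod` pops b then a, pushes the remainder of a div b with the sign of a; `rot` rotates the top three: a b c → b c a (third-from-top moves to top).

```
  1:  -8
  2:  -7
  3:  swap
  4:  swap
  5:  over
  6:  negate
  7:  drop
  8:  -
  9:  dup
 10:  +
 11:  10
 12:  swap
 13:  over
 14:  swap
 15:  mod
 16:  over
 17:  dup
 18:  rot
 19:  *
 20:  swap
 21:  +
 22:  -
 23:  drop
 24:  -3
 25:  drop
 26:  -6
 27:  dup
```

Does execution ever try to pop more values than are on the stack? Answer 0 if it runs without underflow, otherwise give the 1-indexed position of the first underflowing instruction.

-8     : [-8]
-7     : [-8, -7]
swap   : [-7, -8]
swap   : [-8, -7]
over   : [-8, -7, -8]
negate : [-8, -7, 8]
drop   : [-8, -7]
-      : [-1]
dup    : [-1, -1]
+      : [-2]
10     : [-2, 10]
swap   : [10, -2]
over   : [10, -2, 10]
swap   : [10, 10, -2]
mod    : [10, 0]
over   : [10, 0, 10]
dup    : [10, 0, 10, 10]
rot    : [10, 10, 10, 0]
*      : [10, 10, 0]
swap   : [10, 0, 10]
+      : [10, 10]
-      : [0]
drop   : []
-3     : [-3]
drop   : []
-6     : [-6]
dup    : [-6, -6]

0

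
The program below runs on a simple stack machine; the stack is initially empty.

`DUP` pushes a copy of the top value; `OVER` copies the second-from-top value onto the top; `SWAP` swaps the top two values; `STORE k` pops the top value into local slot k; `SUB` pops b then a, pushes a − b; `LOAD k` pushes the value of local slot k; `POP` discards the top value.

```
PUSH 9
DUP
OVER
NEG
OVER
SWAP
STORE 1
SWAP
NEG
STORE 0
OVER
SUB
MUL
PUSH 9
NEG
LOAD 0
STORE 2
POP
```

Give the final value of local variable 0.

PUSH 9  → [9]
DUP     → [9, 9]
OVER    → [9, 9, 9]
NEG     → [9, 9, -9]
OVER    → [9, 9, -9, 9]
SWAP    → [9, 9, 9, -9]
STORE 1 → [9, 9, 9]
SWAP    → [9, 9, 9]
NEG     → [9, 9, -9]
STORE 0 → [9, 9]
OVER    → [9, 9, 9]
SUB     → [9, 0]
MUL     → [0]
PUSH 9  → [0, 9]
NEG     → [0, -9]
LOAD 0  → [0, -9, -9]
STORE 2 → [0, -9]
POP     → [0]

-9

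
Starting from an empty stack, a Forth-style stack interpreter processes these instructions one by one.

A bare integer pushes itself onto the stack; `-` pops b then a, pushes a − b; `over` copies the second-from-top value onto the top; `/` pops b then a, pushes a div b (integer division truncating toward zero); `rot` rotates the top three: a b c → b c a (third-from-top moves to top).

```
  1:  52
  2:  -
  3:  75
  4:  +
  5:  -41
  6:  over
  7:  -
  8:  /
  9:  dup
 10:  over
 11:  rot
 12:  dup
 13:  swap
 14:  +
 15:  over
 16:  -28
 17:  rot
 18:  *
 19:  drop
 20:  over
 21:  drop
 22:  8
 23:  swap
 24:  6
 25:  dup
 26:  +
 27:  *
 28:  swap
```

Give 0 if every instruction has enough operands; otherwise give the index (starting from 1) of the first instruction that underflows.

52 : [52]
-  — needs 2 operands, stack has 1 → underflow

2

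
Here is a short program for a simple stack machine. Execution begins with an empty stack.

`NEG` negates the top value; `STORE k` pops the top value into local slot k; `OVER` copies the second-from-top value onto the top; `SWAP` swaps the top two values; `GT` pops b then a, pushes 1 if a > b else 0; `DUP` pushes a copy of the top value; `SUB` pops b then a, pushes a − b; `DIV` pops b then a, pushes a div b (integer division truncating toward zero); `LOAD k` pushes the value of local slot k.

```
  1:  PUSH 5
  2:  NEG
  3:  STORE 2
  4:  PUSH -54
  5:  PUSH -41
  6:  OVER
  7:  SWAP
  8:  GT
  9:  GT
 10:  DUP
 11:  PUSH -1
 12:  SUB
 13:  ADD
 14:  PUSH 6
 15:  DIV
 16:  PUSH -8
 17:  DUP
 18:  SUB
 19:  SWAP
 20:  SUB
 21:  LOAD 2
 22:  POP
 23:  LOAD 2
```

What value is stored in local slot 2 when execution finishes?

-5

PUSH 5   : [5]
NEG      : [-5]
STORE 2  : []
PUSH -54 : [-54]
PUSH -41 : [-54, -41]
OVER     : [-54, -41, -54]
SWAP     : [-54, -54, -41]
GT       : [-54, 0]
GT       : [0]
DUP      : [0, 0]
PUSH -1  : [0, 0, -1]
SUB      : [0, 1]
ADD      : [1]
PUSH 6   : [1, 6]
DIV      : [0]
PUSH -8  : [0, -8]
DUP      : [0, -8, -8]
SUB      : [0, 0]
SWAP     : [0, 0]
SUB      : [0]
LOAD 2   : [0, -5]
POP      : [0]
LOAD 2   : [0, -5]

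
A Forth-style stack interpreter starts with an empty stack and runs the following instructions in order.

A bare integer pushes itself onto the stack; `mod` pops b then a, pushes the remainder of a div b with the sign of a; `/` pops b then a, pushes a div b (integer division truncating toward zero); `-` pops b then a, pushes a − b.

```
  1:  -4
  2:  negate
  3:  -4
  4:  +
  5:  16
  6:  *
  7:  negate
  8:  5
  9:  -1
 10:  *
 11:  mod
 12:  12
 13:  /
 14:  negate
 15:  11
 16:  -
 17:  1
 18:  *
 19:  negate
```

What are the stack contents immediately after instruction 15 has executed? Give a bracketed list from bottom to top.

[0, 11]

-4     -> [-4]
negate -> [4]
-4     -> [4, -4]
+      -> [0]
16     -> [0, 16]
*      -> [0]
negate -> [0]
5      -> [0, 5]
-1     -> [0, 5, -1]
*      -> [0, -5]
mod    -> [0]
12     -> [0, 12]
/      -> [0]
negate -> [0]
11     -> [0, 11]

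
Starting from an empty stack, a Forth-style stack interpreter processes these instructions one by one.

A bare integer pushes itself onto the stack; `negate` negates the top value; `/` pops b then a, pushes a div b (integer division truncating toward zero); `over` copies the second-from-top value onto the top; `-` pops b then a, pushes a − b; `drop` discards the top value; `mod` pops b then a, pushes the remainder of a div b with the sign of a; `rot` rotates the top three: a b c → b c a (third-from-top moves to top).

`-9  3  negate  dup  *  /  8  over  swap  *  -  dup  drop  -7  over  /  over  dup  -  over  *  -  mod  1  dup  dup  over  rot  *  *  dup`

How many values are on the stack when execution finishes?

4

-9     -> -9
3      -> -9 3
negate -> -9 -3
dup    -> -9 -3 -3
*      -> -9 9
/      -> -1
8      -> -1 8
over   -> -1 8 -1
swap   -> -1 -1 8
*      -> -1 -8
-      -> 7
dup    -> 7 7
drop   -> 7
-7     -> 7 -7
over   -> 7 -7 7
/      -> 7 -1
over   -> 7 -1 7
dup    -> 7 -1 7 7
-      -> 7 -1 0
over   -> 7 -1 0 -1
*      -> 7 -1 0
-      -> 7 -1
mod    -> 0
1      -> 0 1
dup    -> 0 1 1
dup    -> 0 1 1 1
over   -> 0 1 1 1 1
rot    -> 0 1 1 1 1
*      -> 0 1 1 1
*      -> 0 1 1
dup    -> 0 1 1 1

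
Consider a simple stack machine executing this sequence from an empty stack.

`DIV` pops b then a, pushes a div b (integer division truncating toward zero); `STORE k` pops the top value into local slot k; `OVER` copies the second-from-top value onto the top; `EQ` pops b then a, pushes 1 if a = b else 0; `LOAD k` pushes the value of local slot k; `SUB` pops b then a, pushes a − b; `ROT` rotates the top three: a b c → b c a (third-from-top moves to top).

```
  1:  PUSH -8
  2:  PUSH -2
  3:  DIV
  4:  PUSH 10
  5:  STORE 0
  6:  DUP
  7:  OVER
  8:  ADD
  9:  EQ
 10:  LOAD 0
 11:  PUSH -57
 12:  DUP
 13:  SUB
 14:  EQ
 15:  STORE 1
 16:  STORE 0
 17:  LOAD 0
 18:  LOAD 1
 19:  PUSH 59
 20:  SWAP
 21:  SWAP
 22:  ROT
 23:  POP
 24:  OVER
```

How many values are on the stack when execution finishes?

PUSH -8  → -8
PUSH -2  → -8 -2
DIV      → 4
PUSH 10  → 4 10
STORE 0  → 4
DUP      → 4 4
OVER     → 4 4 4
ADD      → 4 8
EQ       → 0
LOAD 0   → 0 10
PUSH -57 → 0 10 -57
DUP      → 0 10 -57 -57
SUB      → 0 10 0
EQ       → 0 0
STORE 1  → 0
STORE 0  → (empty)
LOAD 0   → 0
LOAD 1   → 0 0
PUSH 59  → 0 0 59
SWAP     → 0 59 0
SWAP     → 0 0 59
ROT      → 0 59 0
POP      → 0 59
OVER     → 0 59 0

3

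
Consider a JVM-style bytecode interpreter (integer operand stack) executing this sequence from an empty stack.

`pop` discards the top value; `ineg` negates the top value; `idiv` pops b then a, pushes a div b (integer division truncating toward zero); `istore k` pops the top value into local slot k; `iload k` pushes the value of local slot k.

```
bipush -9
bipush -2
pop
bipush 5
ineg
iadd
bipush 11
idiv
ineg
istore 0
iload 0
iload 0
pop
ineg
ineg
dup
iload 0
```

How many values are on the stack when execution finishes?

bipush -9 → [-9]
bipush -2 → [-9, -2]
pop       → [-9]
bipush 5  → [-9, 5]
ineg      → [-9, -5]
iadd      → [-14]
bipush 11 → [-14, 11]
idiv      → [-1]
ineg      → [1]
istore 0  → []
iload 0   → [1]
iload 0   → [1, 1]
pop       → [1]
ineg      → [-1]
ineg      → [1]
dup       → [1, 1]
iload 0   → [1, 1, 1]

3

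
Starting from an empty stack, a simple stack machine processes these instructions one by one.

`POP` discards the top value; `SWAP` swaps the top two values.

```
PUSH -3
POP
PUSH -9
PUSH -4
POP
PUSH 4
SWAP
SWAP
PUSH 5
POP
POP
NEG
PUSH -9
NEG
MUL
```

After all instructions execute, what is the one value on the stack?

PUSH -3 -> [-3]
POP     -> []
PUSH -9 -> [-9]
PUSH -4 -> [-9, -4]
POP     -> [-9]
PUSH 4  -> [-9, 4]
SWAP    -> [4, -9]
SWAP    -> [-9, 4]
PUSH 5  -> [-9, 4, 5]
POP     -> [-9, 4]
POP     -> [-9]
NEG     -> [9]
PUSH -9 -> [9, -9]
NEG     -> [9, 9]
MUL     -> [81]

81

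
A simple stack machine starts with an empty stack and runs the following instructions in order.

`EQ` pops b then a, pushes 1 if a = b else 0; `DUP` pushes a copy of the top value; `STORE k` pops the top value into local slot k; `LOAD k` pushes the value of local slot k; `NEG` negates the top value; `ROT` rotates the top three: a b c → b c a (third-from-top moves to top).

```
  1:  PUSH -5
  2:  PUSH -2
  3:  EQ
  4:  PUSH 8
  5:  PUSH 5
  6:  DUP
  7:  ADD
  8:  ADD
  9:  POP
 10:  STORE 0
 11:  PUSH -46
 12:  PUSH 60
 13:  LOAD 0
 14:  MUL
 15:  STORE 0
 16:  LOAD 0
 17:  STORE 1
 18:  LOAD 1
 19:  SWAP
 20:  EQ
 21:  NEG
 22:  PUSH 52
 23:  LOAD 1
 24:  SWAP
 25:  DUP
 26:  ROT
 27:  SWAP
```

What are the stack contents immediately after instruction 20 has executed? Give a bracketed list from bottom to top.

[0]

PUSH -5  → [-5]
PUSH -2  → [-5, -2]
EQ       → [0]
PUSH 8   → [0, 8]
PUSH 5   → [0, 8, 5]
DUP      → [0, 8, 5, 5]
ADD      → [0, 8, 10]
ADD      → [0, 18]
POP      → [0]
STORE 0  → []
PUSH -46 → [-46]
PUSH 60  → [-46, 60]
LOAD 0   → [-46, 60, 0]
MUL      → [-46, 0]
STORE 0  → [-46]
LOAD 0   → [-46, 0]
STORE 1  → [-46]
LOAD 1   → [-46, 0]
SWAP     → [0, -46]
EQ       → [0]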